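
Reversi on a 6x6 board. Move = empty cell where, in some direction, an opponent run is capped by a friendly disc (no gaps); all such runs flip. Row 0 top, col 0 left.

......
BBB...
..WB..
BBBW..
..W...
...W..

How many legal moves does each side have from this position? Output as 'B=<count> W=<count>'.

Answer: B=6 W=6

Derivation:
-- B to move --
(1,3): flips 1 -> legal
(2,1): flips 1 -> legal
(2,4): no bracket -> illegal
(3,4): flips 1 -> legal
(4,1): no bracket -> illegal
(4,3): flips 1 -> legal
(4,4): flips 2 -> legal
(5,1): no bracket -> illegal
(5,2): flips 1 -> legal
(5,4): no bracket -> illegal
B mobility = 6
-- W to move --
(0,0): flips 1 -> legal
(0,1): no bracket -> illegal
(0,2): flips 1 -> legal
(0,3): no bracket -> illegal
(1,3): flips 1 -> legal
(1,4): no bracket -> illegal
(2,0): flips 1 -> legal
(2,1): no bracket -> illegal
(2,4): flips 1 -> legal
(3,4): no bracket -> illegal
(4,0): flips 1 -> legal
(4,1): no bracket -> illegal
(4,3): no bracket -> illegal
W mobility = 6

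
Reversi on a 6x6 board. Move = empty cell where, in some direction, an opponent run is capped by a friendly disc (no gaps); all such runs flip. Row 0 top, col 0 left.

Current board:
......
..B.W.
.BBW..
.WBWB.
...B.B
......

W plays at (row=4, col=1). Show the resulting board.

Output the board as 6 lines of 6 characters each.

Answer: ......
..B.W.
.BBW..
.WWWB.
.W.B.B
......

Derivation:
Place W at (4,1); scan 8 dirs for brackets.
Dir NW: first cell '.' (not opp) -> no flip
Dir N: first cell 'W' (not opp) -> no flip
Dir NE: opp run (3,2) capped by W -> flip
Dir W: first cell '.' (not opp) -> no flip
Dir E: first cell '.' (not opp) -> no flip
Dir SW: first cell '.' (not opp) -> no flip
Dir S: first cell '.' (not opp) -> no flip
Dir SE: first cell '.' (not opp) -> no flip
All flips: (3,2)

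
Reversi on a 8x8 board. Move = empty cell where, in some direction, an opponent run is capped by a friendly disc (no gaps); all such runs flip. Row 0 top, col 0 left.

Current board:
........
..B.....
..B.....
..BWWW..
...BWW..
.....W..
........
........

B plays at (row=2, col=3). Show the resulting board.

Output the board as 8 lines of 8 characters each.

Answer: ........
..B.....
..BB....
..BBWW..
...BWW..
.....W..
........
........

Derivation:
Place B at (2,3); scan 8 dirs for brackets.
Dir NW: first cell 'B' (not opp) -> no flip
Dir N: first cell '.' (not opp) -> no flip
Dir NE: first cell '.' (not opp) -> no flip
Dir W: first cell 'B' (not opp) -> no flip
Dir E: first cell '.' (not opp) -> no flip
Dir SW: first cell 'B' (not opp) -> no flip
Dir S: opp run (3,3) capped by B -> flip
Dir SE: opp run (3,4) (4,5), next='.' -> no flip
All flips: (3,3)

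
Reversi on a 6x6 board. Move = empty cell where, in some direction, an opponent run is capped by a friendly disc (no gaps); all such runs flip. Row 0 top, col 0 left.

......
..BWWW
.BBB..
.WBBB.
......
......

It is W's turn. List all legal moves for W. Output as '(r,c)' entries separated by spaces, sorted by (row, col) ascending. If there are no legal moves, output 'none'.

Answer: (1,1) (3,5) (4,1) (4,3)

Derivation:
(0,1): no bracket -> illegal
(0,2): no bracket -> illegal
(0,3): no bracket -> illegal
(1,0): no bracket -> illegal
(1,1): flips 2 -> legal
(2,0): no bracket -> illegal
(2,4): no bracket -> illegal
(2,5): no bracket -> illegal
(3,0): no bracket -> illegal
(3,5): flips 3 -> legal
(4,1): flips 2 -> legal
(4,2): no bracket -> illegal
(4,3): flips 2 -> legal
(4,4): no bracket -> illegal
(4,5): no bracket -> illegal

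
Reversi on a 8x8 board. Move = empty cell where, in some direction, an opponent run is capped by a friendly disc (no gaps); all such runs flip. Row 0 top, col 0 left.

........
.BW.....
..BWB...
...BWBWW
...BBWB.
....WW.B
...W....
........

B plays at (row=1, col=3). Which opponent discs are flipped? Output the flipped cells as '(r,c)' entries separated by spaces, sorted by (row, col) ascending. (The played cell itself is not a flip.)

Answer: (1,2) (2,3)

Derivation:
Dir NW: first cell '.' (not opp) -> no flip
Dir N: first cell '.' (not opp) -> no flip
Dir NE: first cell '.' (not opp) -> no flip
Dir W: opp run (1,2) capped by B -> flip
Dir E: first cell '.' (not opp) -> no flip
Dir SW: first cell 'B' (not opp) -> no flip
Dir S: opp run (2,3) capped by B -> flip
Dir SE: first cell 'B' (not opp) -> no flip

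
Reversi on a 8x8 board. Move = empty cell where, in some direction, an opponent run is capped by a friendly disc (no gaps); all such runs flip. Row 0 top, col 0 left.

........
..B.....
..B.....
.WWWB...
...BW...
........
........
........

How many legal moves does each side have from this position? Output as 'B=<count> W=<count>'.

Answer: B=8 W=8

Derivation:
-- B to move --
(2,0): no bracket -> illegal
(2,1): flips 1 -> legal
(2,3): flips 1 -> legal
(2,4): no bracket -> illegal
(3,0): flips 3 -> legal
(3,5): no bracket -> illegal
(4,0): flips 1 -> legal
(4,1): no bracket -> illegal
(4,2): flips 1 -> legal
(4,5): flips 1 -> legal
(5,3): no bracket -> illegal
(5,4): flips 1 -> legal
(5,5): flips 2 -> legal
B mobility = 8
-- W to move --
(0,1): no bracket -> illegal
(0,2): flips 2 -> legal
(0,3): no bracket -> illegal
(1,1): flips 1 -> legal
(1,3): flips 1 -> legal
(2,1): no bracket -> illegal
(2,3): no bracket -> illegal
(2,4): flips 1 -> legal
(2,5): no bracket -> illegal
(3,5): flips 1 -> legal
(4,2): flips 1 -> legal
(4,5): no bracket -> illegal
(5,2): no bracket -> illegal
(5,3): flips 1 -> legal
(5,4): flips 1 -> legal
W mobility = 8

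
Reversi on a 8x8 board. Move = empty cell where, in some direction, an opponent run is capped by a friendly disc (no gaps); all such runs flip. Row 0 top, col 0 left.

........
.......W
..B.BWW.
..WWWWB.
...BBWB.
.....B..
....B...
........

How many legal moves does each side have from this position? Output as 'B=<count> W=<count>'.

Answer: B=9 W=17

Derivation:
-- B to move --
(0,6): no bracket -> illegal
(0,7): no bracket -> illegal
(1,4): flips 1 -> legal
(1,5): flips 3 -> legal
(1,6): flips 3 -> legal
(2,1): flips 1 -> legal
(2,3): flips 1 -> legal
(2,7): flips 2 -> legal
(3,1): flips 4 -> legal
(3,7): no bracket -> illegal
(4,1): no bracket -> illegal
(4,2): flips 2 -> legal
(5,4): flips 1 -> legal
(5,6): no bracket -> illegal
B mobility = 9
-- W to move --
(1,1): flips 1 -> legal
(1,2): flips 1 -> legal
(1,3): flips 1 -> legal
(1,4): flips 1 -> legal
(1,5): flips 1 -> legal
(2,1): no bracket -> illegal
(2,3): flips 1 -> legal
(2,7): flips 1 -> legal
(3,1): no bracket -> illegal
(3,7): flips 1 -> legal
(4,2): flips 2 -> legal
(4,7): flips 2 -> legal
(5,2): flips 1 -> legal
(5,3): flips 2 -> legal
(5,4): flips 2 -> legal
(5,6): flips 2 -> legal
(5,7): flips 1 -> legal
(6,3): no bracket -> illegal
(6,5): flips 1 -> legal
(6,6): flips 2 -> legal
(7,3): no bracket -> illegal
(7,4): no bracket -> illegal
(7,5): no bracket -> illegal
W mobility = 17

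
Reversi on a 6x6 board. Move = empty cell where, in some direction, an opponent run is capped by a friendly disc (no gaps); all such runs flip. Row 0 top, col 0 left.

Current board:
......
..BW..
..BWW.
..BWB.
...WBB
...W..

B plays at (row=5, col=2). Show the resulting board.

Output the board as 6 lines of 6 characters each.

Answer: ......
..BW..
..BWW.
..BWB.
...BBB
..BW..

Derivation:
Place B at (5,2); scan 8 dirs for brackets.
Dir NW: first cell '.' (not opp) -> no flip
Dir N: first cell '.' (not opp) -> no flip
Dir NE: opp run (4,3) capped by B -> flip
Dir W: first cell '.' (not opp) -> no flip
Dir E: opp run (5,3), next='.' -> no flip
Dir SW: edge -> no flip
Dir S: edge -> no flip
Dir SE: edge -> no flip
All flips: (4,3)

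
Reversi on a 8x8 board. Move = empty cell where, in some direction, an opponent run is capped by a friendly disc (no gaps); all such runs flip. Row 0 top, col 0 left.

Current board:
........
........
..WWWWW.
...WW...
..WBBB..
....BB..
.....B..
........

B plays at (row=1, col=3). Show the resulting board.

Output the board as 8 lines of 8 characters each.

Place B at (1,3); scan 8 dirs for brackets.
Dir NW: first cell '.' (not opp) -> no flip
Dir N: first cell '.' (not opp) -> no flip
Dir NE: first cell '.' (not opp) -> no flip
Dir W: first cell '.' (not opp) -> no flip
Dir E: first cell '.' (not opp) -> no flip
Dir SW: opp run (2,2), next='.' -> no flip
Dir S: opp run (2,3) (3,3) capped by B -> flip
Dir SE: opp run (2,4), next='.' -> no flip
All flips: (2,3) (3,3)

Answer: ........
...B....
..WBWWW.
...BW...
..WBBB..
....BB..
.....B..
........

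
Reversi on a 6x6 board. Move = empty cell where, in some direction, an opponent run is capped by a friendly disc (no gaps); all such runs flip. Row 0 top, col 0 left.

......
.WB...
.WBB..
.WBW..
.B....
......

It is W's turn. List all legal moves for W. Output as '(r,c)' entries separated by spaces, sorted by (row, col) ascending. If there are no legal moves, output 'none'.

(0,1): no bracket -> illegal
(0,2): no bracket -> illegal
(0,3): flips 1 -> legal
(1,3): flips 3 -> legal
(1,4): no bracket -> illegal
(2,4): flips 2 -> legal
(3,0): no bracket -> illegal
(3,4): no bracket -> illegal
(4,0): no bracket -> illegal
(4,2): no bracket -> illegal
(4,3): flips 1 -> legal
(5,0): no bracket -> illegal
(5,1): flips 1 -> legal
(5,2): no bracket -> illegal

Answer: (0,3) (1,3) (2,4) (4,3) (5,1)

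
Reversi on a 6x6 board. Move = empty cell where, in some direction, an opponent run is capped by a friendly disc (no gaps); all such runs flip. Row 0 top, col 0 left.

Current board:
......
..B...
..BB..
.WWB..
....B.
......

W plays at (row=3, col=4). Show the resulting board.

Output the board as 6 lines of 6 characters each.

Answer: ......
..B...
..BB..
.WWWW.
....B.
......

Derivation:
Place W at (3,4); scan 8 dirs for brackets.
Dir NW: opp run (2,3) (1,2), next='.' -> no flip
Dir N: first cell '.' (not opp) -> no flip
Dir NE: first cell '.' (not opp) -> no flip
Dir W: opp run (3,3) capped by W -> flip
Dir E: first cell '.' (not opp) -> no flip
Dir SW: first cell '.' (not opp) -> no flip
Dir S: opp run (4,4), next='.' -> no flip
Dir SE: first cell '.' (not opp) -> no flip
All flips: (3,3)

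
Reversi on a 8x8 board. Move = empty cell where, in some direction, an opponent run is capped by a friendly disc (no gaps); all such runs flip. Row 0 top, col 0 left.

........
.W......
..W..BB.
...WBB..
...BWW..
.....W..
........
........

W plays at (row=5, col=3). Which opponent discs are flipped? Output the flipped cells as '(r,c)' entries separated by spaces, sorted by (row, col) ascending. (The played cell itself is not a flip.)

Answer: (4,3)

Derivation:
Dir NW: first cell '.' (not opp) -> no flip
Dir N: opp run (4,3) capped by W -> flip
Dir NE: first cell 'W' (not opp) -> no flip
Dir W: first cell '.' (not opp) -> no flip
Dir E: first cell '.' (not opp) -> no flip
Dir SW: first cell '.' (not opp) -> no flip
Dir S: first cell '.' (not opp) -> no flip
Dir SE: first cell '.' (not opp) -> no flip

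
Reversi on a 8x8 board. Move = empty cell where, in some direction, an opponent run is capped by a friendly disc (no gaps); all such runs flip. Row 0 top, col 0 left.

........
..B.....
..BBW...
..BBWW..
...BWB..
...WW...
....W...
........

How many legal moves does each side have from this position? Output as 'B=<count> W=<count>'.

-- B to move --
(1,3): no bracket -> illegal
(1,4): no bracket -> illegal
(1,5): flips 1 -> legal
(2,5): flips 3 -> legal
(2,6): no bracket -> illegal
(3,6): flips 2 -> legal
(4,2): no bracket -> illegal
(4,6): no bracket -> illegal
(5,2): no bracket -> illegal
(5,5): flips 1 -> legal
(6,2): no bracket -> illegal
(6,3): flips 2 -> legal
(6,5): flips 1 -> legal
(7,3): no bracket -> illegal
(7,4): no bracket -> illegal
(7,5): no bracket -> illegal
B mobility = 6
-- W to move --
(0,1): flips 2 -> legal
(0,2): no bracket -> illegal
(0,3): no bracket -> illegal
(1,1): flips 2 -> legal
(1,3): flips 3 -> legal
(1,4): no bracket -> illegal
(2,1): flips 4 -> legal
(3,1): flips 2 -> legal
(3,6): flips 1 -> legal
(4,1): no bracket -> illegal
(4,2): flips 2 -> legal
(4,6): flips 1 -> legal
(5,2): flips 1 -> legal
(5,5): flips 1 -> legal
(5,6): flips 1 -> legal
W mobility = 11

Answer: B=6 W=11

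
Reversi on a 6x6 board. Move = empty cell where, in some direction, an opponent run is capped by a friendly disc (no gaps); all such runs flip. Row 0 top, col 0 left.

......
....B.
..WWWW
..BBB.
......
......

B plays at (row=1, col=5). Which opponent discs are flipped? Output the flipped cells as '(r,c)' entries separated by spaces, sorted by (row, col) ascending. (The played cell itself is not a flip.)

Dir NW: first cell '.' (not opp) -> no flip
Dir N: first cell '.' (not opp) -> no flip
Dir NE: edge -> no flip
Dir W: first cell 'B' (not opp) -> no flip
Dir E: edge -> no flip
Dir SW: opp run (2,4) capped by B -> flip
Dir S: opp run (2,5), next='.' -> no flip
Dir SE: edge -> no flip

Answer: (2,4)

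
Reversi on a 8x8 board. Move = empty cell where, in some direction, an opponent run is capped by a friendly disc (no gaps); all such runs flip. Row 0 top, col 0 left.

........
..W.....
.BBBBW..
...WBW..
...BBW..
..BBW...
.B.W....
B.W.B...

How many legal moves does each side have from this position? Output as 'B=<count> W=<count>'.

Answer: B=14 W=13

Derivation:
-- B to move --
(0,1): flips 1 -> legal
(0,2): flips 1 -> legal
(0,3): flips 1 -> legal
(1,1): no bracket -> illegal
(1,3): no bracket -> illegal
(1,4): no bracket -> illegal
(1,5): no bracket -> illegal
(1,6): flips 1 -> legal
(2,6): flips 2 -> legal
(3,2): flips 1 -> legal
(3,6): flips 1 -> legal
(4,2): flips 1 -> legal
(4,6): flips 2 -> legal
(5,5): flips 1 -> legal
(5,6): flips 1 -> legal
(6,2): no bracket -> illegal
(6,4): flips 1 -> legal
(6,5): flips 1 -> legal
(7,1): no bracket -> illegal
(7,3): flips 1 -> legal
B mobility = 14
-- W to move --
(1,0): no bracket -> illegal
(1,1): flips 1 -> legal
(1,3): flips 2 -> legal
(1,4): flips 3 -> legal
(1,5): flips 1 -> legal
(2,0): flips 4 -> legal
(3,0): flips 1 -> legal
(3,1): no bracket -> illegal
(3,2): flips 2 -> legal
(4,1): flips 1 -> legal
(4,2): flips 2 -> legal
(5,0): flips 1 -> legal
(5,1): flips 2 -> legal
(5,5): flips 1 -> legal
(6,0): no bracket -> illegal
(6,2): flips 2 -> legal
(6,4): no bracket -> illegal
(6,5): no bracket -> illegal
(7,1): no bracket -> illegal
(7,3): no bracket -> illegal
(7,5): no bracket -> illegal
W mobility = 13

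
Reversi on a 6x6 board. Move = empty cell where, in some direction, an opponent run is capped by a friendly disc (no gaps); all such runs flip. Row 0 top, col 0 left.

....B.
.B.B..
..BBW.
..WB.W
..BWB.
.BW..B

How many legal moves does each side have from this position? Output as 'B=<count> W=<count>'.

Answer: B=5 W=10

Derivation:
-- B to move --
(1,4): no bracket -> illegal
(1,5): flips 1 -> legal
(2,1): no bracket -> illegal
(2,5): flips 1 -> legal
(3,1): flips 1 -> legal
(3,4): no bracket -> illegal
(4,1): flips 1 -> legal
(4,5): no bracket -> illegal
(5,3): flips 2 -> legal
(5,4): no bracket -> illegal
B mobility = 5
-- W to move --
(0,0): no bracket -> illegal
(0,1): no bracket -> illegal
(0,2): flips 1 -> legal
(0,3): flips 3 -> legal
(0,5): no bracket -> illegal
(1,0): no bracket -> illegal
(1,2): flips 1 -> legal
(1,4): flips 1 -> legal
(1,5): no bracket -> illegal
(2,0): no bracket -> illegal
(2,1): flips 2 -> legal
(3,1): no bracket -> illegal
(3,4): flips 1 -> legal
(4,0): no bracket -> illegal
(4,1): flips 1 -> legal
(4,5): flips 1 -> legal
(5,0): flips 1 -> legal
(5,3): flips 1 -> legal
(5,4): no bracket -> illegal
W mobility = 10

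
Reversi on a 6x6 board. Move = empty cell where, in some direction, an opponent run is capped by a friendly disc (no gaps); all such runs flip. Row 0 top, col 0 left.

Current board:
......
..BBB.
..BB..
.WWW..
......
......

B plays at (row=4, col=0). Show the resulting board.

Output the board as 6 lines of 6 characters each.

Answer: ......
..BBB.
..BB..
.BWW..
B.....
......

Derivation:
Place B at (4,0); scan 8 dirs for brackets.
Dir NW: edge -> no flip
Dir N: first cell '.' (not opp) -> no flip
Dir NE: opp run (3,1) capped by B -> flip
Dir W: edge -> no flip
Dir E: first cell '.' (not opp) -> no flip
Dir SW: edge -> no flip
Dir S: first cell '.' (not opp) -> no flip
Dir SE: first cell '.' (not opp) -> no flip
All flips: (3,1)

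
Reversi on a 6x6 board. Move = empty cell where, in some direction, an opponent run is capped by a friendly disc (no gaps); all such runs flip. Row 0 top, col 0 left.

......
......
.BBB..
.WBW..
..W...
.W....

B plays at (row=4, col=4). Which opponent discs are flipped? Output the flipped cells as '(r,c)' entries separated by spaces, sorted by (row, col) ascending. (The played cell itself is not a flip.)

Dir NW: opp run (3,3) capped by B -> flip
Dir N: first cell '.' (not opp) -> no flip
Dir NE: first cell '.' (not opp) -> no flip
Dir W: first cell '.' (not opp) -> no flip
Dir E: first cell '.' (not opp) -> no flip
Dir SW: first cell '.' (not opp) -> no flip
Dir S: first cell '.' (not opp) -> no flip
Dir SE: first cell '.' (not opp) -> no flip

Answer: (3,3)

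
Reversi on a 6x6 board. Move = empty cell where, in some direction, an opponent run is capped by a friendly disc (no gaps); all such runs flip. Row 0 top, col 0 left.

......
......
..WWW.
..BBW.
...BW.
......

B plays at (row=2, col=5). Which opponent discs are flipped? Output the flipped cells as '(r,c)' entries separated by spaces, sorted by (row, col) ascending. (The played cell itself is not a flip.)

Answer: (3,4)

Derivation:
Dir NW: first cell '.' (not opp) -> no flip
Dir N: first cell '.' (not opp) -> no flip
Dir NE: edge -> no flip
Dir W: opp run (2,4) (2,3) (2,2), next='.' -> no flip
Dir E: edge -> no flip
Dir SW: opp run (3,4) capped by B -> flip
Dir S: first cell '.' (not opp) -> no flip
Dir SE: edge -> no flip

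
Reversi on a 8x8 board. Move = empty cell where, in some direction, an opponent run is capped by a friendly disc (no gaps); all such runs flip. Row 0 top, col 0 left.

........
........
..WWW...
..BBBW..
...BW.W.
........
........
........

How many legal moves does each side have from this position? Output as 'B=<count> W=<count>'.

Answer: B=9 W=5

Derivation:
-- B to move --
(1,1): flips 1 -> legal
(1,2): flips 2 -> legal
(1,3): flips 1 -> legal
(1,4): flips 2 -> legal
(1,5): flips 1 -> legal
(2,1): no bracket -> illegal
(2,5): no bracket -> illegal
(2,6): no bracket -> illegal
(3,1): no bracket -> illegal
(3,6): flips 1 -> legal
(3,7): no bracket -> illegal
(4,5): flips 1 -> legal
(4,7): no bracket -> illegal
(5,3): no bracket -> illegal
(5,4): flips 1 -> legal
(5,5): flips 1 -> legal
(5,6): no bracket -> illegal
(5,7): no bracket -> illegal
B mobility = 9
-- W to move --
(2,1): no bracket -> illegal
(2,5): no bracket -> illegal
(3,1): flips 3 -> legal
(4,1): flips 1 -> legal
(4,2): flips 3 -> legal
(4,5): flips 1 -> legal
(5,2): no bracket -> illegal
(5,3): flips 2 -> legal
(5,4): no bracket -> illegal
W mobility = 5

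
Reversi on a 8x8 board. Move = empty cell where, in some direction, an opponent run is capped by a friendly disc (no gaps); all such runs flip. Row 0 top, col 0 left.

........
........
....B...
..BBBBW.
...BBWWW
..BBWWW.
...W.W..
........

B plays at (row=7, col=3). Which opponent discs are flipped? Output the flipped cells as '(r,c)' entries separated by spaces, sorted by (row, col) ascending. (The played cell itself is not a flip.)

Dir NW: first cell '.' (not opp) -> no flip
Dir N: opp run (6,3) capped by B -> flip
Dir NE: first cell '.' (not opp) -> no flip
Dir W: first cell '.' (not opp) -> no flip
Dir E: first cell '.' (not opp) -> no flip
Dir SW: edge -> no flip
Dir S: edge -> no flip
Dir SE: edge -> no flip

Answer: (6,3)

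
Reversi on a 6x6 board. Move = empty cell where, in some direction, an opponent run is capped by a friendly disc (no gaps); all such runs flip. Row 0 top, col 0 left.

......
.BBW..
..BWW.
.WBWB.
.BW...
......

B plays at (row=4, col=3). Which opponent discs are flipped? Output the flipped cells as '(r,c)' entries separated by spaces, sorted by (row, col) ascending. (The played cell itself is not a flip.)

Answer: (4,2)

Derivation:
Dir NW: first cell 'B' (not opp) -> no flip
Dir N: opp run (3,3) (2,3) (1,3), next='.' -> no flip
Dir NE: first cell 'B' (not opp) -> no flip
Dir W: opp run (4,2) capped by B -> flip
Dir E: first cell '.' (not opp) -> no flip
Dir SW: first cell '.' (not opp) -> no flip
Dir S: first cell '.' (not opp) -> no flip
Dir SE: first cell '.' (not opp) -> no flip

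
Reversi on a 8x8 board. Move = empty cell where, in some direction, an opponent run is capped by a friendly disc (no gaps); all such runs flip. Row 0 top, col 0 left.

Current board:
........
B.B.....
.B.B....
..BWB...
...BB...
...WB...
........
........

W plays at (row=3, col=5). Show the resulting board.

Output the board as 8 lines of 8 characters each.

Answer: ........
B.B.....
.B.B....
..BWWW..
...BW...
...WB...
........
........

Derivation:
Place W at (3,5); scan 8 dirs for brackets.
Dir NW: first cell '.' (not opp) -> no flip
Dir N: first cell '.' (not opp) -> no flip
Dir NE: first cell '.' (not opp) -> no flip
Dir W: opp run (3,4) capped by W -> flip
Dir E: first cell '.' (not opp) -> no flip
Dir SW: opp run (4,4) capped by W -> flip
Dir S: first cell '.' (not opp) -> no flip
Dir SE: first cell '.' (not opp) -> no flip
All flips: (3,4) (4,4)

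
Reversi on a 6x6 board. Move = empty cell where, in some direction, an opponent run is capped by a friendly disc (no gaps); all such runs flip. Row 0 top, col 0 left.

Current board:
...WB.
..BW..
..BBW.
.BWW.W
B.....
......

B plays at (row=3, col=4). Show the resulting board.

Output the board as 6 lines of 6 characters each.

Answer: ...WB.
..BW..
..BBW.
.BBBBW
B.....
......

Derivation:
Place B at (3,4); scan 8 dirs for brackets.
Dir NW: first cell 'B' (not opp) -> no flip
Dir N: opp run (2,4), next='.' -> no flip
Dir NE: first cell '.' (not opp) -> no flip
Dir W: opp run (3,3) (3,2) capped by B -> flip
Dir E: opp run (3,5), next=edge -> no flip
Dir SW: first cell '.' (not opp) -> no flip
Dir S: first cell '.' (not opp) -> no flip
Dir SE: first cell '.' (not opp) -> no flip
All flips: (3,2) (3,3)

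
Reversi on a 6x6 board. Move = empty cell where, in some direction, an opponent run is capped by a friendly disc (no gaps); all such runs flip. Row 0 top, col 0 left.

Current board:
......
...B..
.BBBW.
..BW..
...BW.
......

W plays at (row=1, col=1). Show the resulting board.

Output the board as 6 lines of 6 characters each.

Answer: ......
.W.B..
.BWBW.
..BW..
...BW.
......

Derivation:
Place W at (1,1); scan 8 dirs for brackets.
Dir NW: first cell '.' (not opp) -> no flip
Dir N: first cell '.' (not opp) -> no flip
Dir NE: first cell '.' (not opp) -> no flip
Dir W: first cell '.' (not opp) -> no flip
Dir E: first cell '.' (not opp) -> no flip
Dir SW: first cell '.' (not opp) -> no flip
Dir S: opp run (2,1), next='.' -> no flip
Dir SE: opp run (2,2) capped by W -> flip
All flips: (2,2)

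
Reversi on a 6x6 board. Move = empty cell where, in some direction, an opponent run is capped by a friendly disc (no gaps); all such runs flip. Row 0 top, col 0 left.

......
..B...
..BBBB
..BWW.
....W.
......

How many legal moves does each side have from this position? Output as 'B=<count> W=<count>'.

Answer: B=6 W=6

Derivation:
-- B to move --
(3,5): flips 2 -> legal
(4,2): flips 1 -> legal
(4,3): flips 2 -> legal
(4,5): flips 1 -> legal
(5,3): no bracket -> illegal
(5,4): flips 2 -> legal
(5,5): flips 2 -> legal
B mobility = 6
-- W to move --
(0,1): flips 2 -> legal
(0,2): no bracket -> illegal
(0,3): no bracket -> illegal
(1,1): flips 1 -> legal
(1,3): flips 1 -> legal
(1,4): flips 1 -> legal
(1,5): flips 1 -> legal
(2,1): no bracket -> illegal
(3,1): flips 1 -> legal
(3,5): no bracket -> illegal
(4,1): no bracket -> illegal
(4,2): no bracket -> illegal
(4,3): no bracket -> illegal
W mobility = 6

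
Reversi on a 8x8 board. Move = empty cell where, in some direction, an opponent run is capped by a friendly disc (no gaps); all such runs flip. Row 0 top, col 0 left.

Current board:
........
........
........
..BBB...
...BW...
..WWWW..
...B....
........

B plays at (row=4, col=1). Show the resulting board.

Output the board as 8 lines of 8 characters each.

Answer: ........
........
........
..BBB...
.B.BW...
..BWWW..
...B....
........

Derivation:
Place B at (4,1); scan 8 dirs for brackets.
Dir NW: first cell '.' (not opp) -> no flip
Dir N: first cell '.' (not opp) -> no flip
Dir NE: first cell 'B' (not opp) -> no flip
Dir W: first cell '.' (not opp) -> no flip
Dir E: first cell '.' (not opp) -> no flip
Dir SW: first cell '.' (not opp) -> no flip
Dir S: first cell '.' (not opp) -> no flip
Dir SE: opp run (5,2) capped by B -> flip
All flips: (5,2)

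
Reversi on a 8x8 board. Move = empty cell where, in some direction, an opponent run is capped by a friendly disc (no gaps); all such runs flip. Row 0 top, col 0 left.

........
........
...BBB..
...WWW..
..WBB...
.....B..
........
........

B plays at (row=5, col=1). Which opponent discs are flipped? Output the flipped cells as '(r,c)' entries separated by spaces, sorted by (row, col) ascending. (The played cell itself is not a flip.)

Answer: (3,3) (4,2)

Derivation:
Dir NW: first cell '.' (not opp) -> no flip
Dir N: first cell '.' (not opp) -> no flip
Dir NE: opp run (4,2) (3,3) capped by B -> flip
Dir W: first cell '.' (not opp) -> no flip
Dir E: first cell '.' (not opp) -> no flip
Dir SW: first cell '.' (not opp) -> no flip
Dir S: first cell '.' (not opp) -> no flip
Dir SE: first cell '.' (not opp) -> no flip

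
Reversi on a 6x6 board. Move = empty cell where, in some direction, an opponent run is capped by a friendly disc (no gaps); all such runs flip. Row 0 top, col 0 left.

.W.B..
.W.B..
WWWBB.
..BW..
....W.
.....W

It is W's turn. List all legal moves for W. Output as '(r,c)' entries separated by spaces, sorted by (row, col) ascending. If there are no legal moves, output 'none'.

(0,2): no bracket -> illegal
(0,4): flips 1 -> legal
(1,2): no bracket -> illegal
(1,4): no bracket -> illegal
(1,5): flips 1 -> legal
(2,5): flips 2 -> legal
(3,1): flips 1 -> legal
(3,4): no bracket -> illegal
(3,5): no bracket -> illegal
(4,1): no bracket -> illegal
(4,2): flips 1 -> legal
(4,3): flips 1 -> legal

Answer: (0,4) (1,5) (2,5) (3,1) (4,2) (4,3)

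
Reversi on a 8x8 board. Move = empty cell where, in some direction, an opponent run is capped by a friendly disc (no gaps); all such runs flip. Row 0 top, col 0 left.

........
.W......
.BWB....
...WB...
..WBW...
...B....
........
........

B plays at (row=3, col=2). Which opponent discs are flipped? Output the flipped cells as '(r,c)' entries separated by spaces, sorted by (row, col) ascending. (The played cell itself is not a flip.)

Dir NW: first cell 'B' (not opp) -> no flip
Dir N: opp run (2,2), next='.' -> no flip
Dir NE: first cell 'B' (not opp) -> no flip
Dir W: first cell '.' (not opp) -> no flip
Dir E: opp run (3,3) capped by B -> flip
Dir SW: first cell '.' (not opp) -> no flip
Dir S: opp run (4,2), next='.' -> no flip
Dir SE: first cell 'B' (not opp) -> no flip

Answer: (3,3)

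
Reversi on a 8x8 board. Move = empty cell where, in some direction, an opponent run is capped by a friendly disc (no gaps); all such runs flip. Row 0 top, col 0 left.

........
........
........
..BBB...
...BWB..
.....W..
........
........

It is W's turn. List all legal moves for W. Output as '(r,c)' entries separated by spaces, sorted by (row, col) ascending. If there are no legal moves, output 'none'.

(2,1): no bracket -> illegal
(2,2): flips 1 -> legal
(2,3): no bracket -> illegal
(2,4): flips 1 -> legal
(2,5): no bracket -> illegal
(3,1): no bracket -> illegal
(3,5): flips 1 -> legal
(3,6): no bracket -> illegal
(4,1): no bracket -> illegal
(4,2): flips 1 -> legal
(4,6): flips 1 -> legal
(5,2): no bracket -> illegal
(5,3): no bracket -> illegal
(5,4): no bracket -> illegal
(5,6): no bracket -> illegal

Answer: (2,2) (2,4) (3,5) (4,2) (4,6)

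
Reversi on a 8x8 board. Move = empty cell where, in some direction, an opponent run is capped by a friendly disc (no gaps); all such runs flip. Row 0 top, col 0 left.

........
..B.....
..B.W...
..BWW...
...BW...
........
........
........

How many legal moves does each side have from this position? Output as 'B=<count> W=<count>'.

Answer: B=5 W=5

Derivation:
-- B to move --
(1,3): no bracket -> illegal
(1,4): no bracket -> illegal
(1,5): no bracket -> illegal
(2,3): flips 1 -> legal
(2,5): flips 1 -> legal
(3,5): flips 2 -> legal
(4,2): no bracket -> illegal
(4,5): flips 1 -> legal
(5,3): no bracket -> illegal
(5,4): no bracket -> illegal
(5,5): flips 2 -> legal
B mobility = 5
-- W to move --
(0,1): no bracket -> illegal
(0,2): no bracket -> illegal
(0,3): no bracket -> illegal
(1,1): flips 1 -> legal
(1,3): no bracket -> illegal
(2,1): no bracket -> illegal
(2,3): no bracket -> illegal
(3,1): flips 1 -> legal
(4,1): no bracket -> illegal
(4,2): flips 1 -> legal
(5,2): flips 1 -> legal
(5,3): flips 1 -> legal
(5,4): no bracket -> illegal
W mobility = 5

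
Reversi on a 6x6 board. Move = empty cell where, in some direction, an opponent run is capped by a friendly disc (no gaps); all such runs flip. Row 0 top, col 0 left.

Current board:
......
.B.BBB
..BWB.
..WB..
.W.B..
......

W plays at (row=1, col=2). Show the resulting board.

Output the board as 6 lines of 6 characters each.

Answer: ......
.BWBBB
..WWB.
..WB..
.W.B..
......

Derivation:
Place W at (1,2); scan 8 dirs for brackets.
Dir NW: first cell '.' (not opp) -> no flip
Dir N: first cell '.' (not opp) -> no flip
Dir NE: first cell '.' (not opp) -> no flip
Dir W: opp run (1,1), next='.' -> no flip
Dir E: opp run (1,3) (1,4) (1,5), next=edge -> no flip
Dir SW: first cell '.' (not opp) -> no flip
Dir S: opp run (2,2) capped by W -> flip
Dir SE: first cell 'W' (not opp) -> no flip
All flips: (2,2)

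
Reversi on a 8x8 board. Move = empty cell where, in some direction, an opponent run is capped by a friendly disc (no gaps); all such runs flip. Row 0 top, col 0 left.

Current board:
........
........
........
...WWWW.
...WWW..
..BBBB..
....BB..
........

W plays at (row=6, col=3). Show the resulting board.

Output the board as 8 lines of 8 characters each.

Place W at (6,3); scan 8 dirs for brackets.
Dir NW: opp run (5,2), next='.' -> no flip
Dir N: opp run (5,3) capped by W -> flip
Dir NE: opp run (5,4) capped by W -> flip
Dir W: first cell '.' (not opp) -> no flip
Dir E: opp run (6,4) (6,5), next='.' -> no flip
Dir SW: first cell '.' (not opp) -> no flip
Dir S: first cell '.' (not opp) -> no flip
Dir SE: first cell '.' (not opp) -> no flip
All flips: (5,3) (5,4)

Answer: ........
........
........
...WWWW.
...WWW..
..BWWB..
...WBB..
........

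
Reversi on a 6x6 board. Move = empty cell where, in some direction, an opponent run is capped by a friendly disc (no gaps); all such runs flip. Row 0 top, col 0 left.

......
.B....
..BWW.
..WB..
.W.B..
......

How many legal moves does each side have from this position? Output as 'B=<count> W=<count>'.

Answer: B=6 W=6

Derivation:
-- B to move --
(1,2): no bracket -> illegal
(1,3): flips 1 -> legal
(1,4): no bracket -> illegal
(1,5): flips 1 -> legal
(2,1): flips 1 -> legal
(2,5): flips 2 -> legal
(3,0): no bracket -> illegal
(3,1): flips 1 -> legal
(3,4): no bracket -> illegal
(3,5): no bracket -> illegal
(4,0): no bracket -> illegal
(4,2): flips 1 -> legal
(5,0): no bracket -> illegal
(5,1): no bracket -> illegal
(5,2): no bracket -> illegal
B mobility = 6
-- W to move --
(0,0): no bracket -> illegal
(0,1): no bracket -> illegal
(0,2): no bracket -> illegal
(1,0): no bracket -> illegal
(1,2): flips 1 -> legal
(1,3): no bracket -> illegal
(2,0): no bracket -> illegal
(2,1): flips 1 -> legal
(3,1): no bracket -> illegal
(3,4): flips 1 -> legal
(4,2): flips 1 -> legal
(4,4): no bracket -> illegal
(5,2): no bracket -> illegal
(5,3): flips 2 -> legal
(5,4): flips 1 -> legal
W mobility = 6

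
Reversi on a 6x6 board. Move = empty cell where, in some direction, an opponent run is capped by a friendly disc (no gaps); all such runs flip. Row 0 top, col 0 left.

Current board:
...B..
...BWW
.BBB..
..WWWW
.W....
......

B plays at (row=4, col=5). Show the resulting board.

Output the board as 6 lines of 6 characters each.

Answer: ...B..
...BWW
.BBB..
..WWBW
.W...B
......

Derivation:
Place B at (4,5); scan 8 dirs for brackets.
Dir NW: opp run (3,4) capped by B -> flip
Dir N: opp run (3,5), next='.' -> no flip
Dir NE: edge -> no flip
Dir W: first cell '.' (not opp) -> no flip
Dir E: edge -> no flip
Dir SW: first cell '.' (not opp) -> no flip
Dir S: first cell '.' (not opp) -> no flip
Dir SE: edge -> no flip
All flips: (3,4)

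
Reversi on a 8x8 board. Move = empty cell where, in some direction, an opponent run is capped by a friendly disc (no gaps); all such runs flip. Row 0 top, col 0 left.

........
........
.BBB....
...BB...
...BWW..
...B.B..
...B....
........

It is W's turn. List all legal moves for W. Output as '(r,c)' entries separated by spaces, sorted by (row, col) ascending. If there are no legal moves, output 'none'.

Answer: (1,1) (1,2) (2,4) (4,2) (6,2) (6,5) (6,6)

Derivation:
(1,0): no bracket -> illegal
(1,1): flips 2 -> legal
(1,2): flips 2 -> legal
(1,3): no bracket -> illegal
(1,4): no bracket -> illegal
(2,0): no bracket -> illegal
(2,4): flips 1 -> legal
(2,5): no bracket -> illegal
(3,0): no bracket -> illegal
(3,1): no bracket -> illegal
(3,2): no bracket -> illegal
(3,5): no bracket -> illegal
(4,2): flips 1 -> legal
(4,6): no bracket -> illegal
(5,2): no bracket -> illegal
(5,4): no bracket -> illegal
(5,6): no bracket -> illegal
(6,2): flips 1 -> legal
(6,4): no bracket -> illegal
(6,5): flips 1 -> legal
(6,6): flips 1 -> legal
(7,2): no bracket -> illegal
(7,3): no bracket -> illegal
(7,4): no bracket -> illegal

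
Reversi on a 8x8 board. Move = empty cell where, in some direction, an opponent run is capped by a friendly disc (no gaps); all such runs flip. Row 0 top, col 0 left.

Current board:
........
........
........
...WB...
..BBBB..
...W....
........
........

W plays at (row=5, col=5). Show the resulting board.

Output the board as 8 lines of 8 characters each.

Answer: ........
........
........
...WB...
..BBWB..
...W.W..
........
........

Derivation:
Place W at (5,5); scan 8 dirs for brackets.
Dir NW: opp run (4,4) capped by W -> flip
Dir N: opp run (4,5), next='.' -> no flip
Dir NE: first cell '.' (not opp) -> no flip
Dir W: first cell '.' (not opp) -> no flip
Dir E: first cell '.' (not opp) -> no flip
Dir SW: first cell '.' (not opp) -> no flip
Dir S: first cell '.' (not opp) -> no flip
Dir SE: first cell '.' (not opp) -> no flip
All flips: (4,4)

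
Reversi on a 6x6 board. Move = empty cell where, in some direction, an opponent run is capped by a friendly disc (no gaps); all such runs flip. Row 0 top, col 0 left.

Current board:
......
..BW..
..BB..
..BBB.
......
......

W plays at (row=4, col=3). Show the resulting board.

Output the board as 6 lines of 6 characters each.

Answer: ......
..BW..
..BW..
..BWB.
...W..
......

Derivation:
Place W at (4,3); scan 8 dirs for brackets.
Dir NW: opp run (3,2), next='.' -> no flip
Dir N: opp run (3,3) (2,3) capped by W -> flip
Dir NE: opp run (3,4), next='.' -> no flip
Dir W: first cell '.' (not opp) -> no flip
Dir E: first cell '.' (not opp) -> no flip
Dir SW: first cell '.' (not opp) -> no flip
Dir S: first cell '.' (not opp) -> no flip
Dir SE: first cell '.' (not opp) -> no flip
All flips: (2,3) (3,3)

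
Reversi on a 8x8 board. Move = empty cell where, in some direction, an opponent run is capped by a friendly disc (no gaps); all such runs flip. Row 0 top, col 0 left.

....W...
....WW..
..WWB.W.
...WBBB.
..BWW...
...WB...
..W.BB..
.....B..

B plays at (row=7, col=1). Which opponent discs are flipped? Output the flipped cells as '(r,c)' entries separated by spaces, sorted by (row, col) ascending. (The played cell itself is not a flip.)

Dir NW: first cell '.' (not opp) -> no flip
Dir N: first cell '.' (not opp) -> no flip
Dir NE: opp run (6,2) (5,3) (4,4) capped by B -> flip
Dir W: first cell '.' (not opp) -> no flip
Dir E: first cell '.' (not opp) -> no flip
Dir SW: edge -> no flip
Dir S: edge -> no flip
Dir SE: edge -> no flip

Answer: (4,4) (5,3) (6,2)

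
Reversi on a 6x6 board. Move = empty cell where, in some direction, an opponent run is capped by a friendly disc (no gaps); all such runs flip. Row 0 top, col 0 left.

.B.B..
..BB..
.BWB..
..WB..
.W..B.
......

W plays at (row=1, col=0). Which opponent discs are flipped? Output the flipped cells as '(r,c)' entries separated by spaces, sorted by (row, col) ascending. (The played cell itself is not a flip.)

Dir NW: edge -> no flip
Dir N: first cell '.' (not opp) -> no flip
Dir NE: opp run (0,1), next=edge -> no flip
Dir W: edge -> no flip
Dir E: first cell '.' (not opp) -> no flip
Dir SW: edge -> no flip
Dir S: first cell '.' (not opp) -> no flip
Dir SE: opp run (2,1) capped by W -> flip

Answer: (2,1)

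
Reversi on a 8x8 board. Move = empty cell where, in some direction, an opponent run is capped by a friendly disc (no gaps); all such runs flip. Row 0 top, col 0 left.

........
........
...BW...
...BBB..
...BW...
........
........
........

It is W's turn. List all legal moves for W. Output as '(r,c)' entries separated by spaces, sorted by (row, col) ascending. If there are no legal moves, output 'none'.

(1,2): no bracket -> illegal
(1,3): no bracket -> illegal
(1,4): no bracket -> illegal
(2,2): flips 2 -> legal
(2,5): no bracket -> illegal
(2,6): flips 1 -> legal
(3,2): no bracket -> illegal
(3,6): no bracket -> illegal
(4,2): flips 2 -> legal
(4,5): no bracket -> illegal
(4,6): flips 1 -> legal
(5,2): no bracket -> illegal
(5,3): no bracket -> illegal
(5,4): no bracket -> illegal

Answer: (2,2) (2,6) (4,2) (4,6)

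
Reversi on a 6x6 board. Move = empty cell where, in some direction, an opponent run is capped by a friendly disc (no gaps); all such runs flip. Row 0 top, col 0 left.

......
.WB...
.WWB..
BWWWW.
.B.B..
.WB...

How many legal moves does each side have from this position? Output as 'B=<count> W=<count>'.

-- B to move --
(0,0): no bracket -> illegal
(0,1): flips 3 -> legal
(0,2): no bracket -> illegal
(1,0): flips 3 -> legal
(1,3): no bracket -> illegal
(2,0): flips 2 -> legal
(2,4): no bracket -> illegal
(2,5): flips 1 -> legal
(3,5): flips 4 -> legal
(4,0): no bracket -> illegal
(4,2): flips 2 -> legal
(4,4): no bracket -> illegal
(4,5): flips 1 -> legal
(5,0): flips 1 -> legal
B mobility = 8
-- W to move --
(0,1): flips 2 -> legal
(0,2): flips 1 -> legal
(0,3): flips 1 -> legal
(1,3): flips 2 -> legal
(1,4): flips 1 -> legal
(2,0): no bracket -> illegal
(2,4): flips 1 -> legal
(4,0): no bracket -> illegal
(4,2): no bracket -> illegal
(4,4): no bracket -> illegal
(5,0): flips 1 -> legal
(5,3): flips 2 -> legal
(5,4): flips 1 -> legal
W mobility = 9

Answer: B=8 W=9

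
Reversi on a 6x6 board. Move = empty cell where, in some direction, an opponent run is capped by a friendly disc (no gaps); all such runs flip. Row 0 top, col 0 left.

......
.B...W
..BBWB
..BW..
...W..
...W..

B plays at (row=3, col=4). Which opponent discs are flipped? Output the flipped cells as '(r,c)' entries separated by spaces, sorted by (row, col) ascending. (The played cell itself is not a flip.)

Answer: (3,3)

Derivation:
Dir NW: first cell 'B' (not opp) -> no flip
Dir N: opp run (2,4), next='.' -> no flip
Dir NE: first cell 'B' (not opp) -> no flip
Dir W: opp run (3,3) capped by B -> flip
Dir E: first cell '.' (not opp) -> no flip
Dir SW: opp run (4,3), next='.' -> no flip
Dir S: first cell '.' (not opp) -> no flip
Dir SE: first cell '.' (not opp) -> no flip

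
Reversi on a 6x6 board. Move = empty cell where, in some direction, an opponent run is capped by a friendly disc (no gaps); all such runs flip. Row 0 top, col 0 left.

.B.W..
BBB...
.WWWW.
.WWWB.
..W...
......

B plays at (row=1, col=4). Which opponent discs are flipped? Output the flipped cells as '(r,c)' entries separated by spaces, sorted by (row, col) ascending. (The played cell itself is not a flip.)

Dir NW: opp run (0,3), next=edge -> no flip
Dir N: first cell '.' (not opp) -> no flip
Dir NE: first cell '.' (not opp) -> no flip
Dir W: first cell '.' (not opp) -> no flip
Dir E: first cell '.' (not opp) -> no flip
Dir SW: opp run (2,3) (3,2), next='.' -> no flip
Dir S: opp run (2,4) capped by B -> flip
Dir SE: first cell '.' (not opp) -> no flip

Answer: (2,4)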